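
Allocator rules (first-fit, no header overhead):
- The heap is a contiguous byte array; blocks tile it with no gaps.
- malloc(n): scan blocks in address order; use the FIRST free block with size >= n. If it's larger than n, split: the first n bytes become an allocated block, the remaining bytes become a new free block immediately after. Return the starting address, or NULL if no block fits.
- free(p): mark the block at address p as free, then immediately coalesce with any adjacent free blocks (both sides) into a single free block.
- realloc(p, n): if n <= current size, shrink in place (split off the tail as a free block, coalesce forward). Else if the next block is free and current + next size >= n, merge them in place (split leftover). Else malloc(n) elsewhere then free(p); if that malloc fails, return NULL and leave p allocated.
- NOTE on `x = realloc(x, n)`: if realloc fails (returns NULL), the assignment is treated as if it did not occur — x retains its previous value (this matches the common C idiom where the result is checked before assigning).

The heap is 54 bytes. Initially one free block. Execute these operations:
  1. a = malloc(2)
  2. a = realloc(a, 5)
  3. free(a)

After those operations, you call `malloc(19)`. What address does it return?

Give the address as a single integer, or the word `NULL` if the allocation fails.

Op 1: a = malloc(2) -> a = 0; heap: [0-1 ALLOC][2-53 FREE]
Op 2: a = realloc(a, 5) -> a = 0; heap: [0-4 ALLOC][5-53 FREE]
Op 3: free(a) -> (freed a); heap: [0-53 FREE]
malloc(19): first-fit scan over [0-53 FREE] -> 0

Answer: 0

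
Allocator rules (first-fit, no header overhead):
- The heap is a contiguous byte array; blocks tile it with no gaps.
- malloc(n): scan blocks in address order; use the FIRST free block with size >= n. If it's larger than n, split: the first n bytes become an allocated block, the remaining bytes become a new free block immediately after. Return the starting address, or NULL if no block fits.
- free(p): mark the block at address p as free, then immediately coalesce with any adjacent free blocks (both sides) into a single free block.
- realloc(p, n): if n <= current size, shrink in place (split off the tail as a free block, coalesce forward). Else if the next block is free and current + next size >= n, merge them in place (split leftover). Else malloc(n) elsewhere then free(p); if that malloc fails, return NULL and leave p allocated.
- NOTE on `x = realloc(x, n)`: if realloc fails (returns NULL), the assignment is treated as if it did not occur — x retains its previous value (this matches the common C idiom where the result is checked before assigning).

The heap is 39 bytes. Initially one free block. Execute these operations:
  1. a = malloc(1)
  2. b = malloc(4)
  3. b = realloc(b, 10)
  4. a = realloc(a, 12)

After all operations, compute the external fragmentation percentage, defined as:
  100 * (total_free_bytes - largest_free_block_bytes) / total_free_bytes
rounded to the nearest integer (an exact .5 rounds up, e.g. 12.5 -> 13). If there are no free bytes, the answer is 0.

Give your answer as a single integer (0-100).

Op 1: a = malloc(1) -> a = 0; heap: [0-0 ALLOC][1-38 FREE]
Op 2: b = malloc(4) -> b = 1; heap: [0-0 ALLOC][1-4 ALLOC][5-38 FREE]
Op 3: b = realloc(b, 10) -> b = 1; heap: [0-0 ALLOC][1-10 ALLOC][11-38 FREE]
Op 4: a = realloc(a, 12) -> a = 11; heap: [0-0 FREE][1-10 ALLOC][11-22 ALLOC][23-38 FREE]
Free blocks: [1 16] total_free=17 largest=16 -> 100*(17-16)/17 = 100/17 ≈ 5.882 -> rounds to 6

Answer: 6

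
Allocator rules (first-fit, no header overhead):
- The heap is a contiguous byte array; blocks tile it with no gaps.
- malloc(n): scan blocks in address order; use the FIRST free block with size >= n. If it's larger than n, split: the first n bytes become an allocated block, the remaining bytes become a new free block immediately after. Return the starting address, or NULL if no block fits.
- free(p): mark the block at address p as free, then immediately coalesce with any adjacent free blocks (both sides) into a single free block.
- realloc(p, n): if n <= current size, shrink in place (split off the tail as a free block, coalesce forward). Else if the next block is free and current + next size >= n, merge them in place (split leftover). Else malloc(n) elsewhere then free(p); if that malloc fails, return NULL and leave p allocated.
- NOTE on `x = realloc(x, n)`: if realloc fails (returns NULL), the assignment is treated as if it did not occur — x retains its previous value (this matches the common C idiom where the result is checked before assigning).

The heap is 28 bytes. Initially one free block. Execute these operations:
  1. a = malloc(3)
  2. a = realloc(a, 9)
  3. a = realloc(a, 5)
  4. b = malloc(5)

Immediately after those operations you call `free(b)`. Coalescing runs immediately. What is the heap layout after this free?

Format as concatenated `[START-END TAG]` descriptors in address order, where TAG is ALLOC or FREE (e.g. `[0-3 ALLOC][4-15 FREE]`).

Answer: [0-4 ALLOC][5-27 FREE]

Derivation:
Op 1: a = malloc(3) -> a = 0; heap: [0-2 ALLOC][3-27 FREE]
Op 2: a = realloc(a, 9) -> a = 0; heap: [0-8 ALLOC][9-27 FREE]
Op 3: a = realloc(a, 5) -> a = 0; heap: [0-4 ALLOC][5-27 FREE]
Op 4: b = malloc(5) -> b = 5; heap: [0-4 ALLOC][5-9 ALLOC][10-27 FREE]
free(b): b = 5 -> block [5-9 ALLOC]; mark free, coalesce with adjacent free neighbors -> [0-4 ALLOC][5-27 FREE]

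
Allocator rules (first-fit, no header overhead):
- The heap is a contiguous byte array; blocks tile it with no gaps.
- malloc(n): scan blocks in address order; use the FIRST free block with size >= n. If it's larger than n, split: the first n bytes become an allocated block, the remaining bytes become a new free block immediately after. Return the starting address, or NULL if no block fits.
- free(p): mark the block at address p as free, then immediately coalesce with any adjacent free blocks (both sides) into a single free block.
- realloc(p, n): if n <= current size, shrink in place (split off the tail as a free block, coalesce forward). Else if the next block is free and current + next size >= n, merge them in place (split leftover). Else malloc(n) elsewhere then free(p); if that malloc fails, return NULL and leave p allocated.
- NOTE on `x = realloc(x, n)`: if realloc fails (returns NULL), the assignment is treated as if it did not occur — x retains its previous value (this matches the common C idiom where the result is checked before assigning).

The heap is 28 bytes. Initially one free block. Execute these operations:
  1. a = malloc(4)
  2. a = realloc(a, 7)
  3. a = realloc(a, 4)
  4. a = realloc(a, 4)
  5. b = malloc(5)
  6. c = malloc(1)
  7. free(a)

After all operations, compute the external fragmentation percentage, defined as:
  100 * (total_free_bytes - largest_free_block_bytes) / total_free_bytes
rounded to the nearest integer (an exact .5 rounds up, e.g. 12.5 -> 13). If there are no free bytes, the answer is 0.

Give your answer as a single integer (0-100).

Answer: 18

Derivation:
Op 1: a = malloc(4) -> a = 0; heap: [0-3 ALLOC][4-27 FREE]
Op 2: a = realloc(a, 7) -> a = 0; heap: [0-6 ALLOC][7-27 FREE]
Op 3: a = realloc(a, 4) -> a = 0; heap: [0-3 ALLOC][4-27 FREE]
Op 4: a = realloc(a, 4) -> a = 0; heap: [0-3 ALLOC][4-27 FREE]
Op 5: b = malloc(5) -> b = 4; heap: [0-3 ALLOC][4-8 ALLOC][9-27 FREE]
Op 6: c = malloc(1) -> c = 9; heap: [0-3 ALLOC][4-8 ALLOC][9-9 ALLOC][10-27 FREE]
Op 7: free(a) -> (freed a); heap: [0-3 FREE][4-8 ALLOC][9-9 ALLOC][10-27 FREE]
Free blocks: [4 18] total_free=22 largest=18 -> 100*(22-18)/22 = 400/22 ≈ 18.182 -> rounds to 18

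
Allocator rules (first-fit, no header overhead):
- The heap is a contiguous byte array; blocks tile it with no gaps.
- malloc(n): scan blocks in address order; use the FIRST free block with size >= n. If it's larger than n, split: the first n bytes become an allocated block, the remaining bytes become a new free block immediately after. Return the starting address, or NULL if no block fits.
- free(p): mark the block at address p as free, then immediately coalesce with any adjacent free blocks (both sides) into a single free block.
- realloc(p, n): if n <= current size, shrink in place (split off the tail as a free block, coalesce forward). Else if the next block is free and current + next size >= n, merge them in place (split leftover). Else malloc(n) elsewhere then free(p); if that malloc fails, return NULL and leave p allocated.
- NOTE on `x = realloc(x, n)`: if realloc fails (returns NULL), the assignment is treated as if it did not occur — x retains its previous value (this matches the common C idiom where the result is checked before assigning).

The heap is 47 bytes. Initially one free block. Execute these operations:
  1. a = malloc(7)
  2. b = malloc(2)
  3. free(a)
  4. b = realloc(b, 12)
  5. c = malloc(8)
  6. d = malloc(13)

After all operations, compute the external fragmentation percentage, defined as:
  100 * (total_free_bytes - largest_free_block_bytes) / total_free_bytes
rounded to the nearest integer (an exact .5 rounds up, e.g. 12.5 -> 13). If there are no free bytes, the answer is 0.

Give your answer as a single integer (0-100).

Op 1: a = malloc(7) -> a = 0; heap: [0-6 ALLOC][7-46 FREE]
Op 2: b = malloc(2) -> b = 7; heap: [0-6 ALLOC][7-8 ALLOC][9-46 FREE]
Op 3: free(a) -> (freed a); heap: [0-6 FREE][7-8 ALLOC][9-46 FREE]
Op 4: b = realloc(b, 12) -> b = 7; heap: [0-6 FREE][7-18 ALLOC][19-46 FREE]
Op 5: c = malloc(8) -> c = 19; heap: [0-6 FREE][7-18 ALLOC][19-26 ALLOC][27-46 FREE]
Op 6: d = malloc(13) -> d = 27; heap: [0-6 FREE][7-18 ALLOC][19-26 ALLOC][27-39 ALLOC][40-46 FREE]
Free blocks: [7 7] total_free=14 largest=7 -> 100*(14-7)/14 = 700/14 = 50

Answer: 50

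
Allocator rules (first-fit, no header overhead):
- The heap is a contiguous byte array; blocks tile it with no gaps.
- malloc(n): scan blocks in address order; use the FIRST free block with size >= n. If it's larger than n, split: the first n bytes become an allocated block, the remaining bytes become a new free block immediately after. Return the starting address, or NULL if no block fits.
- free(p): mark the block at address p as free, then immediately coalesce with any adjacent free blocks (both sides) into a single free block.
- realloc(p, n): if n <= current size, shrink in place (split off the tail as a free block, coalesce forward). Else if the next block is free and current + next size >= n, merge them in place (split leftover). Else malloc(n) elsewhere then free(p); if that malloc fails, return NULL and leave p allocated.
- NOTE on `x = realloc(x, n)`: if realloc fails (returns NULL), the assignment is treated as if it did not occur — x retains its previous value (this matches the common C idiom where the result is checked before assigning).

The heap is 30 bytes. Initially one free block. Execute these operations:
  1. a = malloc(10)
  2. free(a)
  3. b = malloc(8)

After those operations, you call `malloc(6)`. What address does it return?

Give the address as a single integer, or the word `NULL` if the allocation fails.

Op 1: a = malloc(10) -> a = 0; heap: [0-9 ALLOC][10-29 FREE]
Op 2: free(a) -> (freed a); heap: [0-29 FREE]
Op 3: b = malloc(8) -> b = 0; heap: [0-7 ALLOC][8-29 FREE]
malloc(6): first-fit scan over [0-7 ALLOC][8-29 FREE] -> 8

Answer: 8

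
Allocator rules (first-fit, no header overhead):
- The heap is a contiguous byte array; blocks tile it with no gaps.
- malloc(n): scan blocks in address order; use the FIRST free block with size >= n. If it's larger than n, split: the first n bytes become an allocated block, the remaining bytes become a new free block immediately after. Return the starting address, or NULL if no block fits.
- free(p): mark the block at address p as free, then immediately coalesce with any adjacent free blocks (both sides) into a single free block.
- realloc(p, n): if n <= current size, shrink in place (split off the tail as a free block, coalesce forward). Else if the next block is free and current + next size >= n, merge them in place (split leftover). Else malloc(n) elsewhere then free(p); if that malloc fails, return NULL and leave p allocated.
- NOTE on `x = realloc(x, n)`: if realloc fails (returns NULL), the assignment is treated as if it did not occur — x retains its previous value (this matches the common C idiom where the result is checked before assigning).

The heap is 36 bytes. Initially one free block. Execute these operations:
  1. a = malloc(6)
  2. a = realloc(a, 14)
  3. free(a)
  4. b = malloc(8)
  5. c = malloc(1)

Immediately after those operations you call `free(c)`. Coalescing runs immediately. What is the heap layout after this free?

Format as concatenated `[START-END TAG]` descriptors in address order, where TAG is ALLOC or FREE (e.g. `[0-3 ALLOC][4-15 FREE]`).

Answer: [0-7 ALLOC][8-35 FREE]

Derivation:
Op 1: a = malloc(6) -> a = 0; heap: [0-5 ALLOC][6-35 FREE]
Op 2: a = realloc(a, 14) -> a = 0; heap: [0-13 ALLOC][14-35 FREE]
Op 3: free(a) -> (freed a); heap: [0-35 FREE]
Op 4: b = malloc(8) -> b = 0; heap: [0-7 ALLOC][8-35 FREE]
Op 5: c = malloc(1) -> c = 8; heap: [0-7 ALLOC][8-8 ALLOC][9-35 FREE]
free(c): c = 8 -> block [8-8 ALLOC]; mark free, coalesce with adjacent free neighbors -> [0-7 ALLOC][8-35 FREE]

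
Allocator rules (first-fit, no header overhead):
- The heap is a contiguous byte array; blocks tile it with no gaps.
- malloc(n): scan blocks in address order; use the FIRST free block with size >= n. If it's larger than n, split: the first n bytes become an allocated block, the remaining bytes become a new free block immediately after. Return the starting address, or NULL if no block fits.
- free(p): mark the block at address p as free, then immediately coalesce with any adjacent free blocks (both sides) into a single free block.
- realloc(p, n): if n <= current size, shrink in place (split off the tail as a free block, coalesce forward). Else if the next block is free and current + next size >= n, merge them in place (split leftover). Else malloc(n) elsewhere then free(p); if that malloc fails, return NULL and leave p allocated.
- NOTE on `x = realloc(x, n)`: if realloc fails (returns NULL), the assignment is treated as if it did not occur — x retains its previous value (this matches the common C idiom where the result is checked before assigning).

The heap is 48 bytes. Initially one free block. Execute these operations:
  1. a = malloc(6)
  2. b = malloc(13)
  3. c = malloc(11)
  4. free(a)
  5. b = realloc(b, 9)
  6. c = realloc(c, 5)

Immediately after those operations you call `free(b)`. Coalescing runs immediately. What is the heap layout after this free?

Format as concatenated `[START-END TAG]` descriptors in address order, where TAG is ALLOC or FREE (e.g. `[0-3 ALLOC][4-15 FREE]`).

Op 1: a = malloc(6) -> a = 0; heap: [0-5 ALLOC][6-47 FREE]
Op 2: b = malloc(13) -> b = 6; heap: [0-5 ALLOC][6-18 ALLOC][19-47 FREE]
Op 3: c = malloc(11) -> c = 19; heap: [0-5 ALLOC][6-18 ALLOC][19-29 ALLOC][30-47 FREE]
Op 4: free(a) -> (freed a); heap: [0-5 FREE][6-18 ALLOC][19-29 ALLOC][30-47 FREE]
Op 5: b = realloc(b, 9) -> b = 6; heap: [0-5 FREE][6-14 ALLOC][15-18 FREE][19-29 ALLOC][30-47 FREE]
Op 6: c = realloc(c, 5) -> c = 19; heap: [0-5 FREE][6-14 ALLOC][15-18 FREE][19-23 ALLOC][24-47 FREE]
free(b): b = 6 -> block [6-14 ALLOC]; mark free, coalesce with adjacent free neighbors -> [0-18 FREE][19-23 ALLOC][24-47 FREE]

Answer: [0-18 FREE][19-23 ALLOC][24-47 FREE]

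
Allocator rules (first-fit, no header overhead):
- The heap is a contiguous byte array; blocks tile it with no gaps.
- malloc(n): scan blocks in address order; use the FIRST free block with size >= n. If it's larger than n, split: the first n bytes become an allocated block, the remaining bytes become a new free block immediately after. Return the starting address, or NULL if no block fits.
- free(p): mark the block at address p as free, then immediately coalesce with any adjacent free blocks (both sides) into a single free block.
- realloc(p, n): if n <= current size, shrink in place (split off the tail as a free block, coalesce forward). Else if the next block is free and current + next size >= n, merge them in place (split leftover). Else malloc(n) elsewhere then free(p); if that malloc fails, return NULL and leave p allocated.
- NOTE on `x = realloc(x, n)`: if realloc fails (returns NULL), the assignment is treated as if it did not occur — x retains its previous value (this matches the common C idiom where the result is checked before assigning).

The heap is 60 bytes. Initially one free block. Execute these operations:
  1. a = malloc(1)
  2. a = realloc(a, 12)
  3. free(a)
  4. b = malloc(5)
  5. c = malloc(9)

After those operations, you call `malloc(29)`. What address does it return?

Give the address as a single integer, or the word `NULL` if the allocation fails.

Answer: 14

Derivation:
Op 1: a = malloc(1) -> a = 0; heap: [0-0 ALLOC][1-59 FREE]
Op 2: a = realloc(a, 12) -> a = 0; heap: [0-11 ALLOC][12-59 FREE]
Op 3: free(a) -> (freed a); heap: [0-59 FREE]
Op 4: b = malloc(5) -> b = 0; heap: [0-4 ALLOC][5-59 FREE]
Op 5: c = malloc(9) -> c = 5; heap: [0-4 ALLOC][5-13 ALLOC][14-59 FREE]
malloc(29): first-fit scan over [0-4 ALLOC][5-13 ALLOC][14-59 FREE] -> 14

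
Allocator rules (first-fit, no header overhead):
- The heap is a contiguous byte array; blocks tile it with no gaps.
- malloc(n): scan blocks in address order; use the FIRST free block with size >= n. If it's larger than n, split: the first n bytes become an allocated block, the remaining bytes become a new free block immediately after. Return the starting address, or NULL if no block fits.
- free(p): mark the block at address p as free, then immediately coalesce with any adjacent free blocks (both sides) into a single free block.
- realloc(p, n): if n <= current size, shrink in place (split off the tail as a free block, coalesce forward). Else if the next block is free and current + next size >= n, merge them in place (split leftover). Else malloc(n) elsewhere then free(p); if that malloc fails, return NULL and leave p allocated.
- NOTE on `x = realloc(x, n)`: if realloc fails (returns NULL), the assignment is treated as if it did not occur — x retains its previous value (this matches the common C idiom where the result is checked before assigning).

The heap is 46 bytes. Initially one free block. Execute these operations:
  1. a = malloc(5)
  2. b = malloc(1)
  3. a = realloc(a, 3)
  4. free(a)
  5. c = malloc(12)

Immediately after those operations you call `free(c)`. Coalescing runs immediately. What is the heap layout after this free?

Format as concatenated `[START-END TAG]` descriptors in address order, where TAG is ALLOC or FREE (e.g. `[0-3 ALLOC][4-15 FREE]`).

Op 1: a = malloc(5) -> a = 0; heap: [0-4 ALLOC][5-45 FREE]
Op 2: b = malloc(1) -> b = 5; heap: [0-4 ALLOC][5-5 ALLOC][6-45 FREE]
Op 3: a = realloc(a, 3) -> a = 0; heap: [0-2 ALLOC][3-4 FREE][5-5 ALLOC][6-45 FREE]
Op 4: free(a) -> (freed a); heap: [0-4 FREE][5-5 ALLOC][6-45 FREE]
Op 5: c = malloc(12) -> c = 6; heap: [0-4 FREE][5-5 ALLOC][6-17 ALLOC][18-45 FREE]
free(c): c = 6 -> block [6-17 ALLOC]; mark free, coalesce with adjacent free neighbors -> [0-4 FREE][5-5 ALLOC][6-45 FREE]

Answer: [0-4 FREE][5-5 ALLOC][6-45 FREE]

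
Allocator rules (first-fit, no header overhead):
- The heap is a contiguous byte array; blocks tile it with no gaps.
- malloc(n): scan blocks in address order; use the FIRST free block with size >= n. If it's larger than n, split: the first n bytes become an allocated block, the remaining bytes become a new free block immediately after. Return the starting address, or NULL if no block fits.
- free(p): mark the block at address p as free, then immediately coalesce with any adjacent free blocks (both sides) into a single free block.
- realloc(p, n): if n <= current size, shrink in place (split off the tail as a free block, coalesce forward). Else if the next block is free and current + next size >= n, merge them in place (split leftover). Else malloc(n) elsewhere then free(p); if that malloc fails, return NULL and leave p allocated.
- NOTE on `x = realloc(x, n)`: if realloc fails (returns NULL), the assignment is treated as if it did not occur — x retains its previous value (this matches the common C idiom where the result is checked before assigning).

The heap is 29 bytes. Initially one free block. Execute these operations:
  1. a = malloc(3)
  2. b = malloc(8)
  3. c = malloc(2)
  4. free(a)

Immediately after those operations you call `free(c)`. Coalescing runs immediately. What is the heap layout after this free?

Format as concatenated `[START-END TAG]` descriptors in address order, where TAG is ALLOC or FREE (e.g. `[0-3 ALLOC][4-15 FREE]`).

Answer: [0-2 FREE][3-10 ALLOC][11-28 FREE]

Derivation:
Op 1: a = malloc(3) -> a = 0; heap: [0-2 ALLOC][3-28 FREE]
Op 2: b = malloc(8) -> b = 3; heap: [0-2 ALLOC][3-10 ALLOC][11-28 FREE]
Op 3: c = malloc(2) -> c = 11; heap: [0-2 ALLOC][3-10 ALLOC][11-12 ALLOC][13-28 FREE]
Op 4: free(a) -> (freed a); heap: [0-2 FREE][3-10 ALLOC][11-12 ALLOC][13-28 FREE]
free(c): c = 11 -> block [11-12 ALLOC]; mark free, coalesce with adjacent free neighbors -> [0-2 FREE][3-10 ALLOC][11-28 FREE]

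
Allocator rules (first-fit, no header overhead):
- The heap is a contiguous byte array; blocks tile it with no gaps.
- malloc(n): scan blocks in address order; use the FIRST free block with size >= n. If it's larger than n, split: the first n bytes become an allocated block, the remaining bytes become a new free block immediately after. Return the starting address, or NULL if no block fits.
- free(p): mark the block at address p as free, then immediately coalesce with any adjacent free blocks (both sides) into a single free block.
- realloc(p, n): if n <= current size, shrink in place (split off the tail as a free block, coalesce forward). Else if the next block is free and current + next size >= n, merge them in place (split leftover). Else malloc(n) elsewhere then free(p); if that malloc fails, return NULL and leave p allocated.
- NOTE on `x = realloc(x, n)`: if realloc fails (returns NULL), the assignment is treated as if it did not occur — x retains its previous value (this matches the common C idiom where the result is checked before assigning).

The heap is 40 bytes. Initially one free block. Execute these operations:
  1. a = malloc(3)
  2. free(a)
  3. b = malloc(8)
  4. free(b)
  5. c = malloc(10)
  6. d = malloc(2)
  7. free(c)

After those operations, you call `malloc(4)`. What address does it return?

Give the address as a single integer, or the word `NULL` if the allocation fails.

Op 1: a = malloc(3) -> a = 0; heap: [0-2 ALLOC][3-39 FREE]
Op 2: free(a) -> (freed a); heap: [0-39 FREE]
Op 3: b = malloc(8) -> b = 0; heap: [0-7 ALLOC][8-39 FREE]
Op 4: free(b) -> (freed b); heap: [0-39 FREE]
Op 5: c = malloc(10) -> c = 0; heap: [0-9 ALLOC][10-39 FREE]
Op 6: d = malloc(2) -> d = 10; heap: [0-9 ALLOC][10-11 ALLOC][12-39 FREE]
Op 7: free(c) -> (freed c); heap: [0-9 FREE][10-11 ALLOC][12-39 FREE]
malloc(4): first-fit scan over [0-9 FREE][10-11 ALLOC][12-39 FREE] -> 0

Answer: 0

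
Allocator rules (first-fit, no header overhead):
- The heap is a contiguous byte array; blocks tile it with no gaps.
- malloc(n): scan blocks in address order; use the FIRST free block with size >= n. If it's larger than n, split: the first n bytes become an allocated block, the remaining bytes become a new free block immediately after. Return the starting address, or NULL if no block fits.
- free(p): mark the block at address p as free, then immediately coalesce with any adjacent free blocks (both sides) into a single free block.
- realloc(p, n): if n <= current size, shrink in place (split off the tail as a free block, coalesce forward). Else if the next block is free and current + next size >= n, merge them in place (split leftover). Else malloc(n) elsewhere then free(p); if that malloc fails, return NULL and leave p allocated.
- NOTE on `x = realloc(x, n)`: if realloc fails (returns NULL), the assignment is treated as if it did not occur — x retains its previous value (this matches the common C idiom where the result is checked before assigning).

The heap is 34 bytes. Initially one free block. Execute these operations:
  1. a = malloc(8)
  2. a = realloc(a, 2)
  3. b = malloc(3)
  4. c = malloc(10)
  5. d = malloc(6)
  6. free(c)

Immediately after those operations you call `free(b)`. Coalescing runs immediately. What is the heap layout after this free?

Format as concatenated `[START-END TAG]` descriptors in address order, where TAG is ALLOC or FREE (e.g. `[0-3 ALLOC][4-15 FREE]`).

Answer: [0-1 ALLOC][2-14 FREE][15-20 ALLOC][21-33 FREE]

Derivation:
Op 1: a = malloc(8) -> a = 0; heap: [0-7 ALLOC][8-33 FREE]
Op 2: a = realloc(a, 2) -> a = 0; heap: [0-1 ALLOC][2-33 FREE]
Op 3: b = malloc(3) -> b = 2; heap: [0-1 ALLOC][2-4 ALLOC][5-33 FREE]
Op 4: c = malloc(10) -> c = 5; heap: [0-1 ALLOC][2-4 ALLOC][5-14 ALLOC][15-33 FREE]
Op 5: d = malloc(6) -> d = 15; heap: [0-1 ALLOC][2-4 ALLOC][5-14 ALLOC][15-20 ALLOC][21-33 FREE]
Op 6: free(c) -> (freed c); heap: [0-1 ALLOC][2-4 ALLOC][5-14 FREE][15-20 ALLOC][21-33 FREE]
free(b): b = 2 -> block [2-4 ALLOC]; mark free, coalesce with adjacent free neighbors -> [0-1 ALLOC][2-14 FREE][15-20 ALLOC][21-33 FREE]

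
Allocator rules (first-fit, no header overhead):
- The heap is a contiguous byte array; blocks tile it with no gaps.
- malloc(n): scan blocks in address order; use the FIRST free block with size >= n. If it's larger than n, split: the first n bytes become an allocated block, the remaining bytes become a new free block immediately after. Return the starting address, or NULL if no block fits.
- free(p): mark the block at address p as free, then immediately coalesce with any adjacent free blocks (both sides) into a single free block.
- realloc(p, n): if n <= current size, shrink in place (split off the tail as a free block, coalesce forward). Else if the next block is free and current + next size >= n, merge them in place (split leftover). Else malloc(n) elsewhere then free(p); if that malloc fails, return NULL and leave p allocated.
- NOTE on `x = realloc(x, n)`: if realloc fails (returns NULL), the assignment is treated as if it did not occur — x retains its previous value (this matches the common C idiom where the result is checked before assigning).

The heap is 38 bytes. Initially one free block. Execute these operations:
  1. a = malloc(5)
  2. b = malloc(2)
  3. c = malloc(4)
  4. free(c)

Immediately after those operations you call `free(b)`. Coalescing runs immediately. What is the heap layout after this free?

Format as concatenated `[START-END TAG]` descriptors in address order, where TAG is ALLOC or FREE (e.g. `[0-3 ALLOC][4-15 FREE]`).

Answer: [0-4 ALLOC][5-37 FREE]

Derivation:
Op 1: a = malloc(5) -> a = 0; heap: [0-4 ALLOC][5-37 FREE]
Op 2: b = malloc(2) -> b = 5; heap: [0-4 ALLOC][5-6 ALLOC][7-37 FREE]
Op 3: c = malloc(4) -> c = 7; heap: [0-4 ALLOC][5-6 ALLOC][7-10 ALLOC][11-37 FREE]
Op 4: free(c) -> (freed c); heap: [0-4 ALLOC][5-6 ALLOC][7-37 FREE]
free(b): b = 5 -> block [5-6 ALLOC]; mark free, coalesce with adjacent free neighbors -> [0-4 ALLOC][5-37 FREE]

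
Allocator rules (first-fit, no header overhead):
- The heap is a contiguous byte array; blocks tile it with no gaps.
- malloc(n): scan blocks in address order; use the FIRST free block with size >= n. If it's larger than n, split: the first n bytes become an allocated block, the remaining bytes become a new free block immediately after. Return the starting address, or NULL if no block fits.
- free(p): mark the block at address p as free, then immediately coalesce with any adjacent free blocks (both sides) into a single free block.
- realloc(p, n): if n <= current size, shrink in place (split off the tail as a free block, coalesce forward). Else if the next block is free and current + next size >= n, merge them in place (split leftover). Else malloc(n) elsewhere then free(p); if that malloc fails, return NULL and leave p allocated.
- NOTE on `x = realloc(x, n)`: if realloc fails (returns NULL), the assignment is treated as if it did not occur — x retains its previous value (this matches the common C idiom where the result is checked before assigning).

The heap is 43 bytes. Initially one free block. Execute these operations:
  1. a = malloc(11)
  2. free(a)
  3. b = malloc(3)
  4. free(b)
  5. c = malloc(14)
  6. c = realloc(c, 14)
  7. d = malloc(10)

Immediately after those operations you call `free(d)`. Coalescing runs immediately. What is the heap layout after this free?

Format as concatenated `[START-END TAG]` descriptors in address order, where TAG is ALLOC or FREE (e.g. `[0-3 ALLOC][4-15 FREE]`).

Op 1: a = malloc(11) -> a = 0; heap: [0-10 ALLOC][11-42 FREE]
Op 2: free(a) -> (freed a); heap: [0-42 FREE]
Op 3: b = malloc(3) -> b = 0; heap: [0-2 ALLOC][3-42 FREE]
Op 4: free(b) -> (freed b); heap: [0-42 FREE]
Op 5: c = malloc(14) -> c = 0; heap: [0-13 ALLOC][14-42 FREE]
Op 6: c = realloc(c, 14) -> c = 0; heap: [0-13 ALLOC][14-42 FREE]
Op 7: d = malloc(10) -> d = 14; heap: [0-13 ALLOC][14-23 ALLOC][24-42 FREE]
free(d): d = 14 -> block [14-23 ALLOC]; mark free, coalesce with adjacent free neighbors -> [0-13 ALLOC][14-42 FREE]

Answer: [0-13 ALLOC][14-42 FREE]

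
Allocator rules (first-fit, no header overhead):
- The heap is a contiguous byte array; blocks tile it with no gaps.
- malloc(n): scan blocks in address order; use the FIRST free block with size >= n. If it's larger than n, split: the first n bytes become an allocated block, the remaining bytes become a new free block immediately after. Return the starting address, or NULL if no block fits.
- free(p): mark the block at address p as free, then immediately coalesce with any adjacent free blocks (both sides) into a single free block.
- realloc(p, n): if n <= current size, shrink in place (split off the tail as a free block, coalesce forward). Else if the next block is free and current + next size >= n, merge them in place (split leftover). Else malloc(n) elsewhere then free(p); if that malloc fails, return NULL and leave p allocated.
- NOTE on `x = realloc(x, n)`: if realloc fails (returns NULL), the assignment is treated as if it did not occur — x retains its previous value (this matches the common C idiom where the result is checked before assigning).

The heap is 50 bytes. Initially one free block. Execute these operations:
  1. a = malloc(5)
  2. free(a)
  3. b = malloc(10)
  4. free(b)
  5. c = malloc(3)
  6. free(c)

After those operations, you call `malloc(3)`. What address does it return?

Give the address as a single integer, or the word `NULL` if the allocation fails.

Op 1: a = malloc(5) -> a = 0; heap: [0-4 ALLOC][5-49 FREE]
Op 2: free(a) -> (freed a); heap: [0-49 FREE]
Op 3: b = malloc(10) -> b = 0; heap: [0-9 ALLOC][10-49 FREE]
Op 4: free(b) -> (freed b); heap: [0-49 FREE]
Op 5: c = malloc(3) -> c = 0; heap: [0-2 ALLOC][3-49 FREE]
Op 6: free(c) -> (freed c); heap: [0-49 FREE]
malloc(3): first-fit scan over [0-49 FREE] -> 0

Answer: 0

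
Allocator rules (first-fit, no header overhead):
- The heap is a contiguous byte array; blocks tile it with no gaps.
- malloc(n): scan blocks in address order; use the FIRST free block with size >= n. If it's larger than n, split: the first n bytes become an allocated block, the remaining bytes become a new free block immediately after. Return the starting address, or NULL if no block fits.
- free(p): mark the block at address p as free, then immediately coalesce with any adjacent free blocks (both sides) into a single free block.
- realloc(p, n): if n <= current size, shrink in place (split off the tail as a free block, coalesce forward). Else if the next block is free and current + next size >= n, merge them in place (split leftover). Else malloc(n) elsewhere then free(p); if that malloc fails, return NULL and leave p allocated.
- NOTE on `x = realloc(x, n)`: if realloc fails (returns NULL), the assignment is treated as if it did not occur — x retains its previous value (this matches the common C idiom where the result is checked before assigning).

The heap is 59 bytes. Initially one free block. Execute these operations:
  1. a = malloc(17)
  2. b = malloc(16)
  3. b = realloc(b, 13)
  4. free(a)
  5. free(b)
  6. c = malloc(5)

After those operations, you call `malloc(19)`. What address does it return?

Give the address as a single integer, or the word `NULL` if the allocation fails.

Op 1: a = malloc(17) -> a = 0; heap: [0-16 ALLOC][17-58 FREE]
Op 2: b = malloc(16) -> b = 17; heap: [0-16 ALLOC][17-32 ALLOC][33-58 FREE]
Op 3: b = realloc(b, 13) -> b = 17; heap: [0-16 ALLOC][17-29 ALLOC][30-58 FREE]
Op 4: free(a) -> (freed a); heap: [0-16 FREE][17-29 ALLOC][30-58 FREE]
Op 5: free(b) -> (freed b); heap: [0-58 FREE]
Op 6: c = malloc(5) -> c = 0; heap: [0-4 ALLOC][5-58 FREE]
malloc(19): first-fit scan over [0-4 ALLOC][5-58 FREE] -> 5

Answer: 5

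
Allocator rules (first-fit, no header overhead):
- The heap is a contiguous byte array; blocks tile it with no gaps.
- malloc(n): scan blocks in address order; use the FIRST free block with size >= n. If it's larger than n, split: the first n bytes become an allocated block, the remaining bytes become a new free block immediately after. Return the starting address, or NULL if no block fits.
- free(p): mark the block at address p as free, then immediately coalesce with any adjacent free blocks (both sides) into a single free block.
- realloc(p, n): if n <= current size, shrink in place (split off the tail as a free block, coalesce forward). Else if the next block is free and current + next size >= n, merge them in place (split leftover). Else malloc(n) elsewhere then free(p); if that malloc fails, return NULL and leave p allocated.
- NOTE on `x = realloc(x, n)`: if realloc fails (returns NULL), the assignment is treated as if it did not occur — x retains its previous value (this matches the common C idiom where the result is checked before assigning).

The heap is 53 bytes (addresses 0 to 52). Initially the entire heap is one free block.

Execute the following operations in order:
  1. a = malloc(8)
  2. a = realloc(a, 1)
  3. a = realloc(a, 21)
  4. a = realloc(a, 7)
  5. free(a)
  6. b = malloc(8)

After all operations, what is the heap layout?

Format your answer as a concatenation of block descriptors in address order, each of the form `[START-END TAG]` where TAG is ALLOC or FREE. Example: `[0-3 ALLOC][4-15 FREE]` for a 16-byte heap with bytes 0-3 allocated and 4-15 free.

Op 1: a = malloc(8) -> a = 0; heap: [0-7 ALLOC][8-52 FREE]
Op 2: a = realloc(a, 1) -> a = 0; heap: [0-0 ALLOC][1-52 FREE]
Op 3: a = realloc(a, 21) -> a = 0; heap: [0-20 ALLOC][21-52 FREE]
Op 4: a = realloc(a, 7) -> a = 0; heap: [0-6 ALLOC][7-52 FREE]
Op 5: free(a) -> (freed a); heap: [0-52 FREE]
Op 6: b = malloc(8) -> b = 0; heap: [0-7 ALLOC][8-52 FREE]

Answer: [0-7 ALLOC][8-52 FREE]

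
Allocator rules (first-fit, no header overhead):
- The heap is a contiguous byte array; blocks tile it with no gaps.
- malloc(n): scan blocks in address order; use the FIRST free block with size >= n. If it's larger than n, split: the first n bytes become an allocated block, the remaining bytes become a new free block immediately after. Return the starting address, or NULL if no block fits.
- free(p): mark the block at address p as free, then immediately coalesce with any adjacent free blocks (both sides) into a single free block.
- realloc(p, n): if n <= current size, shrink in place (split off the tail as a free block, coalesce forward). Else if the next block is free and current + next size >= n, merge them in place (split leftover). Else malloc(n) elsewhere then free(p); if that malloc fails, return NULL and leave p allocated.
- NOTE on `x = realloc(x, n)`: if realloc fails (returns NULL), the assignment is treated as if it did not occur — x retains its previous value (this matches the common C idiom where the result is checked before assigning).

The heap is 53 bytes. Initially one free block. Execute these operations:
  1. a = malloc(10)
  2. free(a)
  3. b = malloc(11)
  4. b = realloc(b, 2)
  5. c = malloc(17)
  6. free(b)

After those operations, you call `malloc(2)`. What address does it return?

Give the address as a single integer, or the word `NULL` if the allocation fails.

Op 1: a = malloc(10) -> a = 0; heap: [0-9 ALLOC][10-52 FREE]
Op 2: free(a) -> (freed a); heap: [0-52 FREE]
Op 3: b = malloc(11) -> b = 0; heap: [0-10 ALLOC][11-52 FREE]
Op 4: b = realloc(b, 2) -> b = 0; heap: [0-1 ALLOC][2-52 FREE]
Op 5: c = malloc(17) -> c = 2; heap: [0-1 ALLOC][2-18 ALLOC][19-52 FREE]
Op 6: free(b) -> (freed b); heap: [0-1 FREE][2-18 ALLOC][19-52 FREE]
malloc(2): first-fit scan over [0-1 FREE][2-18 ALLOC][19-52 FREE] -> 0

Answer: 0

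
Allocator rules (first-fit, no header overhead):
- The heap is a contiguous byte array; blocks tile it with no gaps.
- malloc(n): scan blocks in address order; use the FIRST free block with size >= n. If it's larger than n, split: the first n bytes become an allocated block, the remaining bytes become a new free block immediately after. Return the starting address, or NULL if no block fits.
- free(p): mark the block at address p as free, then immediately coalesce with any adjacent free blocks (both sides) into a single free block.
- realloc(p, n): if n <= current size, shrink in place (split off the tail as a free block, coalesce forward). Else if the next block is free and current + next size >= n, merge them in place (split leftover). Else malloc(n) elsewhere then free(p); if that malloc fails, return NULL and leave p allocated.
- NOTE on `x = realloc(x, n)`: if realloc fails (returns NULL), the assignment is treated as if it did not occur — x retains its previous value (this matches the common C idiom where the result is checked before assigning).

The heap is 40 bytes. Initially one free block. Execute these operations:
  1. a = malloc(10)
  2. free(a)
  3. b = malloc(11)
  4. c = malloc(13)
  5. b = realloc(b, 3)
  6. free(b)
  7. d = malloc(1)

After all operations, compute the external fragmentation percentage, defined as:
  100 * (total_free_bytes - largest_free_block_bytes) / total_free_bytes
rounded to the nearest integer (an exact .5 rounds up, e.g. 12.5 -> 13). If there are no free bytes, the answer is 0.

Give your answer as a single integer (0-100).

Answer: 38

Derivation:
Op 1: a = malloc(10) -> a = 0; heap: [0-9 ALLOC][10-39 FREE]
Op 2: free(a) -> (freed a); heap: [0-39 FREE]
Op 3: b = malloc(11) -> b = 0; heap: [0-10 ALLOC][11-39 FREE]
Op 4: c = malloc(13) -> c = 11; heap: [0-10 ALLOC][11-23 ALLOC][24-39 FREE]
Op 5: b = realloc(b, 3) -> b = 0; heap: [0-2 ALLOC][3-10 FREE][11-23 ALLOC][24-39 FREE]
Op 6: free(b) -> (freed b); heap: [0-10 FREE][11-23 ALLOC][24-39 FREE]
Op 7: d = malloc(1) -> d = 0; heap: [0-0 ALLOC][1-10 FREE][11-23 ALLOC][24-39 FREE]
Free blocks: [10 16] total_free=26 largest=16 -> 100*(26-16)/26 = 1000/26 ≈ 38.462 -> rounds to 38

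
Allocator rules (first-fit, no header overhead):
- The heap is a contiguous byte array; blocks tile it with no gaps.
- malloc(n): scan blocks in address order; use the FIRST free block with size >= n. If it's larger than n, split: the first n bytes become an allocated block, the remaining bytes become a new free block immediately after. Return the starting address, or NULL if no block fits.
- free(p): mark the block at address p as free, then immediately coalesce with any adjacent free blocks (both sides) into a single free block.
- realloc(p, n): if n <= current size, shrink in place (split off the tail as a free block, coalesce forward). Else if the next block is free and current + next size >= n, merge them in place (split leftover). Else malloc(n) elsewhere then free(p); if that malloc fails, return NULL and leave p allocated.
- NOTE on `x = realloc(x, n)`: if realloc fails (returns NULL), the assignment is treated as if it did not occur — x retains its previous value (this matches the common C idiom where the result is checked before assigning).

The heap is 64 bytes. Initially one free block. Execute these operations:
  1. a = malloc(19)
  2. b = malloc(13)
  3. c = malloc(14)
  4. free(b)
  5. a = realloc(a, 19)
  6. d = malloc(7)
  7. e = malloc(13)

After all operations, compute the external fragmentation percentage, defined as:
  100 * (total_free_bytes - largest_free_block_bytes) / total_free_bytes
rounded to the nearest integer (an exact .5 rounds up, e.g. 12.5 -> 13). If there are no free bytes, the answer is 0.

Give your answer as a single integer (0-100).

Answer: 45

Derivation:
Op 1: a = malloc(19) -> a = 0; heap: [0-18 ALLOC][19-63 FREE]
Op 2: b = malloc(13) -> b = 19; heap: [0-18 ALLOC][19-31 ALLOC][32-63 FREE]
Op 3: c = malloc(14) -> c = 32; heap: [0-18 ALLOC][19-31 ALLOC][32-45 ALLOC][46-63 FREE]
Op 4: free(b) -> (freed b); heap: [0-18 ALLOC][19-31 FREE][32-45 ALLOC][46-63 FREE]
Op 5: a = realloc(a, 19) -> a = 0; heap: [0-18 ALLOC][19-31 FREE][32-45 ALLOC][46-63 FREE]
Op 6: d = malloc(7) -> d = 19; heap: [0-18 ALLOC][19-25 ALLOC][26-31 FREE][32-45 ALLOC][46-63 FREE]
Op 7: e = malloc(13) -> e = 46; heap: [0-18 ALLOC][19-25 ALLOC][26-31 FREE][32-45 ALLOC][46-58 ALLOC][59-63 FREE]
Free blocks: [6 5] total_free=11 largest=6 -> 100*(11-6)/11 = 500/11 ≈ 45.455 -> rounds to 45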